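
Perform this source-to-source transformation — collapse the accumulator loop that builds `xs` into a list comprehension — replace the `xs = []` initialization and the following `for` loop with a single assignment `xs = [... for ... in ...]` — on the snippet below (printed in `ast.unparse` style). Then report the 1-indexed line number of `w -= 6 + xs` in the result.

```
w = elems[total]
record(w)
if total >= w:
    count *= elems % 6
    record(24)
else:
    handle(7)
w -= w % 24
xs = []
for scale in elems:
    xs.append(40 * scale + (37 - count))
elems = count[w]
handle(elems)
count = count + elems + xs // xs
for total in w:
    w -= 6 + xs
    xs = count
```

Transformed code:
w = elems[total]
record(w)
if total >= w:
    count *= elems % 6
    record(24)
else:
    handle(7)
w -= w % 24
xs = [40 * scale + (37 - count) for scale in elems]
elems = count[w]
handle(elems)
count = count + elems + xs // xs
for total in w:
    w -= 6 + xs
    xs = count

14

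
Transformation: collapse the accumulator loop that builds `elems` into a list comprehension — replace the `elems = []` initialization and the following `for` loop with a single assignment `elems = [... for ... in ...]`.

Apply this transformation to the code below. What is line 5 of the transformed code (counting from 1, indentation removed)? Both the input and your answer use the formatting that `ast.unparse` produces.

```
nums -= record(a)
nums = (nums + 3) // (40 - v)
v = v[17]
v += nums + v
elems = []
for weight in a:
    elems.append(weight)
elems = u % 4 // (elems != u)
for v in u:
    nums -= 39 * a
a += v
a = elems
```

Transformed code:
nums -= record(a)
nums = (nums + 3) // (40 - v)
v = v[17]
v += nums + v
elems = [weight for weight in a]
elems = u % 4 // (elems != u)
for v in u:
    nums -= 39 * a
a += v
a = elems

elems = [weight for weight in a]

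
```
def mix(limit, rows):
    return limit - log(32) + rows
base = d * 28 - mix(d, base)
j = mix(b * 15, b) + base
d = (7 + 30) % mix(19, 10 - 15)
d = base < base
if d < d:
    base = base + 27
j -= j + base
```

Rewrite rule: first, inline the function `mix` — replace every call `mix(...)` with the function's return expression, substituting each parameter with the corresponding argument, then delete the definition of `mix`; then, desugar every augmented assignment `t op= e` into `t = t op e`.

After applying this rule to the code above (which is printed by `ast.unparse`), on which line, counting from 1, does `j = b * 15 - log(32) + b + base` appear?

Transformed code:
base = d * 28 - (d - log(32) + base)
j = b * 15 - log(32) + b + base
d = (7 + 30) % (19 - log(32) + (10 - 15))
d = base < base
if d < d:
    base = base + 27
j = j - (j + base)

2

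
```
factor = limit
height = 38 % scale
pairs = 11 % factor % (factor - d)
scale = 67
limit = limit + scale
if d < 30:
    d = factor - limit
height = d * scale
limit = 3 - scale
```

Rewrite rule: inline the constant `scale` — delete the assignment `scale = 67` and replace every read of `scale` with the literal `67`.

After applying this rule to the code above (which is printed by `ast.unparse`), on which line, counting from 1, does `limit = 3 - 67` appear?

8

Transformed code:
factor = limit
height = 38 % 67
pairs = 11 % factor % (factor - d)
limit = limit + 67
if d < 30:
    d = factor - limit
height = d * 67
limit = 3 - 67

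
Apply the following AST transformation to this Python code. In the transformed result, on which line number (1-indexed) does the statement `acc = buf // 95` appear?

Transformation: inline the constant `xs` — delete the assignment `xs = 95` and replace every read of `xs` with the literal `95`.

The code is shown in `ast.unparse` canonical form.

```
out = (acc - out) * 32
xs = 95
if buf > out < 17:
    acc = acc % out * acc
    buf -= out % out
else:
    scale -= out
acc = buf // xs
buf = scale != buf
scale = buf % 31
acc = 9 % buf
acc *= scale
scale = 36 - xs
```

7

Transformed code:
out = (acc - out) * 32
if buf > out < 17:
    acc = acc % out * acc
    buf -= out % out
else:
    scale -= out
acc = buf // 95
buf = scale != buf
scale = buf % 31
acc = 9 % buf
acc *= scale
scale = 36 - 95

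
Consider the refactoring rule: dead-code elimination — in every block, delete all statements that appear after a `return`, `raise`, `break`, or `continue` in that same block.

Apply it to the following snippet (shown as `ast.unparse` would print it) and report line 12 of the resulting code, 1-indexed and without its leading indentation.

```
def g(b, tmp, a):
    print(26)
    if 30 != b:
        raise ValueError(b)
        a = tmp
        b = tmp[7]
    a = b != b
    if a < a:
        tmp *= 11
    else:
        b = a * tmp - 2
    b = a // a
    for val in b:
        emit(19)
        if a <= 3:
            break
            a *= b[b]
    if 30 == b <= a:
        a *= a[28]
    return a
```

emit(19)

Transformed code:
def g(b, tmp, a):
    print(26)
    if 30 != b:
        raise ValueError(b)
    a = b != b
    if a < a:
        tmp *= 11
    else:
        b = a * tmp - 2
    b = a // a
    for val in b:
        emit(19)
        if a <= 3:
            break
    if 30 == b <= a:
        a *= a[28]
    return a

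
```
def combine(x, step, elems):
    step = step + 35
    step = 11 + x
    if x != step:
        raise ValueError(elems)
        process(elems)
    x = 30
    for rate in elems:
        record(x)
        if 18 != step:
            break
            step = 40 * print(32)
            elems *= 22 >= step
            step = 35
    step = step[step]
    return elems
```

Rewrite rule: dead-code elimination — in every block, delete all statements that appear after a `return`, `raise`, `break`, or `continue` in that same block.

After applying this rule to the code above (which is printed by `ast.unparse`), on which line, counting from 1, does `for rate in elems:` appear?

7

Transformed code:
def combine(x, step, elems):
    step = step + 35
    step = 11 + x
    if x != step:
        raise ValueError(elems)
    x = 30
    for rate in elems:
        record(x)
        if 18 != step:
            break
    step = step[step]
    return elems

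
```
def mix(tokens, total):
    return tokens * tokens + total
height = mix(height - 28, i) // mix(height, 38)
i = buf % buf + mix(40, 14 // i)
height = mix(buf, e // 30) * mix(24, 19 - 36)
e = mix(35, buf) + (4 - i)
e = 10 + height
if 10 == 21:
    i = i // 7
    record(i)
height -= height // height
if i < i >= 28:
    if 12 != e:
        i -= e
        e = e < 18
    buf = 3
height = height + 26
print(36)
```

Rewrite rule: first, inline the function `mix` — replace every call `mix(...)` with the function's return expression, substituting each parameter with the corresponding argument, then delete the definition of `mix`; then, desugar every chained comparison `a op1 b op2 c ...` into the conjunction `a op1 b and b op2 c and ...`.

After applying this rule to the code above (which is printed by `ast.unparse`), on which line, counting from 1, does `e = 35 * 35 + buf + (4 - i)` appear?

4

Transformed code:
height = ((height - 28) * (height - 28) + i) // (height * height + 38)
i = buf % buf + (40 * 40 + 14 // i)
height = (buf * buf + e // 30) * (24 * 24 + (19 - 36))
e = 35 * 35 + buf + (4 - i)
e = 10 + height
if 10 == 21:
    i = i // 7
    record(i)
height -= height // height
if i < i and i >= 28:
    if 12 != e:
        i -= e
        e = e < 18
    buf = 3
height = height + 26
print(36)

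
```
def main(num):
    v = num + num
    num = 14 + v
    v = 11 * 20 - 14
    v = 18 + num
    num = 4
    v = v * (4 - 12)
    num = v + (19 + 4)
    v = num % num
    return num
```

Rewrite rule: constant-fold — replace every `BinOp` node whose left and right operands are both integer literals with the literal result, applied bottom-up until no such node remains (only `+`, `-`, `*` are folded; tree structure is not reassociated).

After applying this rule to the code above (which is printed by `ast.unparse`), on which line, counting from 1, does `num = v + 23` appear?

Transformed code:
def main(num):
    v = num + num
    num = 14 + v
    v = 206
    v = 18 + num
    num = 4
    v = v * -8
    num = v + 23
    v = num % num
    return num

8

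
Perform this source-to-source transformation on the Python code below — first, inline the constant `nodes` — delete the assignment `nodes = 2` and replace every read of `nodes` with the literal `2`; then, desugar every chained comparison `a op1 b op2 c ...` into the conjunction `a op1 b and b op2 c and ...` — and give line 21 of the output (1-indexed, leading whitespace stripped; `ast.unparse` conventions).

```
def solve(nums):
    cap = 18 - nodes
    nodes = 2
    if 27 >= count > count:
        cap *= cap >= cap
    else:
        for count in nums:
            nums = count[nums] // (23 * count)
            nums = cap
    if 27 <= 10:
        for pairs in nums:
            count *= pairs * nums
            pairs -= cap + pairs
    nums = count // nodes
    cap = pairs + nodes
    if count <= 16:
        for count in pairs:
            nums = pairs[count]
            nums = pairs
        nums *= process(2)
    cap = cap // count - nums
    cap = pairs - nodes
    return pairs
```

cap = pairs - 2

Transformed code:
def solve(nums):
    cap = 18 - 2
    if 27 >= count and count > count:
        cap *= cap >= cap
    else:
        for count in nums:
            nums = count[nums] // (23 * count)
            nums = cap
    if 27 <= 10:
        for pairs in nums:
            count *= pairs * nums
            pairs -= cap + pairs
    nums = count // 2
    cap = pairs + 2
    if count <= 16:
        for count in pairs:
            nums = pairs[count]
            nums = pairs
        nums *= process(2)
    cap = cap // count - nums
    cap = pairs - 2
    return pairs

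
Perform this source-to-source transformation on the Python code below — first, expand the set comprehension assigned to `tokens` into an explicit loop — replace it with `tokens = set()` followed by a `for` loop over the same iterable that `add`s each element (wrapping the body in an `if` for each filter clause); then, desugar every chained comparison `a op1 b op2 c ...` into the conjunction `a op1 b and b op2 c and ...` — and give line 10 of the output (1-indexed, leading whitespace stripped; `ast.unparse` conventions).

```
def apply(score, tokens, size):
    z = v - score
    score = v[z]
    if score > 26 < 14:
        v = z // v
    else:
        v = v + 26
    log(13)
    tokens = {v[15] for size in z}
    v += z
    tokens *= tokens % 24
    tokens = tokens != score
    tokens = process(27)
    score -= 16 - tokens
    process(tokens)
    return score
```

for size in z:

Transformed code:
def apply(score, tokens, size):
    z = v - score
    score = v[z]
    if score > 26 and 26 < 14:
        v = z // v
    else:
        v = v + 26
    log(13)
    tokens = set()
    for size in z:
        tokens.add(v[15])
    v += z
    tokens *= tokens % 24
    tokens = tokens != score
    tokens = process(27)
    score -= 16 - tokens
    process(tokens)
    return score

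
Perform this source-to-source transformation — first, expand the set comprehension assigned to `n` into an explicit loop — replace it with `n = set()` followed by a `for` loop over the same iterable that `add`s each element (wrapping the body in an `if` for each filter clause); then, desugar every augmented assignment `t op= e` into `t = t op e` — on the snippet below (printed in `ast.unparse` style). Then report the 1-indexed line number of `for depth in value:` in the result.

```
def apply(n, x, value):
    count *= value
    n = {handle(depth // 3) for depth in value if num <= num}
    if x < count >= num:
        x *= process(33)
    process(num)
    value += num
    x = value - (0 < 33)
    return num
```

4

Transformed code:
def apply(n, x, value):
    count = count * value
    n = set()
    for depth in value:
        if num <= num:
            n.add(handle(depth // 3))
    if x < count >= num:
        x = x * process(33)
    process(num)
    value = value + num
    x = value - (0 < 33)
    return num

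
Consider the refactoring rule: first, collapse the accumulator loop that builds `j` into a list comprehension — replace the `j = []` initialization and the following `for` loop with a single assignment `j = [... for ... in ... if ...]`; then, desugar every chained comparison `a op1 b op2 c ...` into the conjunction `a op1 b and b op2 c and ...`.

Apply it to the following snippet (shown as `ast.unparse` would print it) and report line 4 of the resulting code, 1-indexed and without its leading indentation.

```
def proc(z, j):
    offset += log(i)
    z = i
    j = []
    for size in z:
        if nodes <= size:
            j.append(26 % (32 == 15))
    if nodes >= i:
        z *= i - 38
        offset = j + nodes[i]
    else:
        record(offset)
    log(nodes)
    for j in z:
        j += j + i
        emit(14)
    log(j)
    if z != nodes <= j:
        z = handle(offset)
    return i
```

j = [26 % (32 == 15) for size in z if nodes <= size]

Transformed code:
def proc(z, j):
    offset += log(i)
    z = i
    j = [26 % (32 == 15) for size in z if nodes <= size]
    if nodes >= i:
        z *= i - 38
        offset = j + nodes[i]
    else:
        record(offset)
    log(nodes)
    for j in z:
        j += j + i
        emit(14)
    log(j)
    if z != nodes and nodes <= j:
        z = handle(offset)
    return i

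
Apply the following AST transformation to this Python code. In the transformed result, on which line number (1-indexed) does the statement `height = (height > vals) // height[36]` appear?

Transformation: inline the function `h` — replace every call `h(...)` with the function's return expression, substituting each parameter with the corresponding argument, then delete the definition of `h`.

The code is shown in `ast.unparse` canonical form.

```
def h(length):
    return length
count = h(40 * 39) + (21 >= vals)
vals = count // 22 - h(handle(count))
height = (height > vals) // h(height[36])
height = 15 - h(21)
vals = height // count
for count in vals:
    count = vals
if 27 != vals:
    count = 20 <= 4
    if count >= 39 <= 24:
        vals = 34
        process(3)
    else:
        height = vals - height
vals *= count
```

3

Transformed code:
count = 40 * 39 + (21 >= vals)
vals = count // 22 - handle(count)
height = (height > vals) // height[36]
height = 15 - 21
vals = height // count
for count in vals:
    count = vals
if 27 != vals:
    count = 20 <= 4
    if count >= 39 <= 24:
        vals = 34
        process(3)
    else:
        height = vals - height
vals *= count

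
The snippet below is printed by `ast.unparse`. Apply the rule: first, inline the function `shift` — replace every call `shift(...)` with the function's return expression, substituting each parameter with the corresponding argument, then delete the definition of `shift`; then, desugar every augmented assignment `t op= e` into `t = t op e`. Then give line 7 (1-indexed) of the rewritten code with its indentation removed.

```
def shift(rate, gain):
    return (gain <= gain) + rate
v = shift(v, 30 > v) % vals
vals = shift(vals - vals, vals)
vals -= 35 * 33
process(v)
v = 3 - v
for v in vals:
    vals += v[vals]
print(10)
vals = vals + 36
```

Transformed code:
v = (((30 > v) <= (30 > v)) + v) % vals
vals = (vals <= vals) + (vals - vals)
vals = vals - 35 * 33
process(v)
v = 3 - v
for v in vals:
    vals = vals + v[vals]
print(10)
vals = vals + 36

vals = vals + v[vals]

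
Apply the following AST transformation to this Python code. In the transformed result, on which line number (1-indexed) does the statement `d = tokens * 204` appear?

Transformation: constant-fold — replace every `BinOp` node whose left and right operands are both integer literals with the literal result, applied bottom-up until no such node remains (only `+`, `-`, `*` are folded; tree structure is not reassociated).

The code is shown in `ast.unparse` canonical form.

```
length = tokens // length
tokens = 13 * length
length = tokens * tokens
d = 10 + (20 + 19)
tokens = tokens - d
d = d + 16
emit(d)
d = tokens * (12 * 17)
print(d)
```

8

Transformed code:
length = tokens // length
tokens = 13 * length
length = tokens * tokens
d = 49
tokens = tokens - d
d = d + 16
emit(d)
d = tokens * 204
print(d)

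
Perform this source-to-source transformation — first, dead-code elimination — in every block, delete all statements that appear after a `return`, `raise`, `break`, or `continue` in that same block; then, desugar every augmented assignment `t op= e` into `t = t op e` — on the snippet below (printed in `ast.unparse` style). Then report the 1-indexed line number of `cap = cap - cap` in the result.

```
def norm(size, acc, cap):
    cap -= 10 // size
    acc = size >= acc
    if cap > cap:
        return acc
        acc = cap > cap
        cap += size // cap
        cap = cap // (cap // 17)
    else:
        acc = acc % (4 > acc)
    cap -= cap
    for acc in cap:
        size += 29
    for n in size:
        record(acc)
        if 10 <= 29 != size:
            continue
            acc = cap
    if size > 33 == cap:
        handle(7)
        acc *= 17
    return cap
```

Transformed code:
def norm(size, acc, cap):
    cap = cap - 10 // size
    acc = size >= acc
    if cap > cap:
        return acc
    else:
        acc = acc % (4 > acc)
    cap = cap - cap
    for acc in cap:
        size = size + 29
    for n in size:
        record(acc)
        if 10 <= 29 != size:
            continue
    if size > 33 == cap:
        handle(7)
        acc = acc * 17
    return cap

8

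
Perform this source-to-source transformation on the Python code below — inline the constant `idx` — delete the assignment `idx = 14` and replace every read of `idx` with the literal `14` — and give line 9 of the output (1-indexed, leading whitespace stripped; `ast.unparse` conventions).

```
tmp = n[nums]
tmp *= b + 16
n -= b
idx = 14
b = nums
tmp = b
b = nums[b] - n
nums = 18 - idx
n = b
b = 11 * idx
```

Transformed code:
tmp = n[nums]
tmp *= b + 16
n -= b
b = nums
tmp = b
b = nums[b] - n
nums = 18 - 14
n = b
b = 11 * 14

b = 11 * 14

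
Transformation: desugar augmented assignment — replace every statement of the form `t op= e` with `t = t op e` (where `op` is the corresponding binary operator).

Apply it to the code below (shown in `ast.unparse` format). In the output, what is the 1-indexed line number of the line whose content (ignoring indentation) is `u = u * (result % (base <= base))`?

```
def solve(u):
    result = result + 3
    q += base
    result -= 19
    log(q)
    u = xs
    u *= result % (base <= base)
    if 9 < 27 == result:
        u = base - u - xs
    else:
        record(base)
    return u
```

Transformed code:
def solve(u):
    result = result + 3
    q = q + base
    result = result - 19
    log(q)
    u = xs
    u = u * (result % (base <= base))
    if 9 < 27 == result:
        u = base - u - xs
    else:
        record(base)
    return u

7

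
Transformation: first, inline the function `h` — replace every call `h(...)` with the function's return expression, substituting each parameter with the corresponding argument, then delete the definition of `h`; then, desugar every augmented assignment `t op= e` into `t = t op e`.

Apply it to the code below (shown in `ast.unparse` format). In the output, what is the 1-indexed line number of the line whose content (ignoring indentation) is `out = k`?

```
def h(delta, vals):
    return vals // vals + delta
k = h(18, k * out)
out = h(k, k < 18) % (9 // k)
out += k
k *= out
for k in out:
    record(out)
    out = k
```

Transformed code:
k = k * out // (k * out) + 18
out = ((k < 18) // (k < 18) + k) % (9 // k)
out = out + k
k = k * out
for k in out:
    record(out)
    out = k

7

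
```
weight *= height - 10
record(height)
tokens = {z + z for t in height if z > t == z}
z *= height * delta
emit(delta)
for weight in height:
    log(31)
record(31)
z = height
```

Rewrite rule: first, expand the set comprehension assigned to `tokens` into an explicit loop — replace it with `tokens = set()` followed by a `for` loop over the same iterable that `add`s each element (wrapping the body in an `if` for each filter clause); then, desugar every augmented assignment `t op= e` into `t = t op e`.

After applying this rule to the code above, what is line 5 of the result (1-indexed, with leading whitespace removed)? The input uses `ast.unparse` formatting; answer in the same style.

if z > t == z:

Transformed code:
weight = weight * (height - 10)
record(height)
tokens = set()
for t in height:
    if z > t == z:
        tokens.add(z + z)
z = z * (height * delta)
emit(delta)
for weight in height:
    log(31)
record(31)
z = height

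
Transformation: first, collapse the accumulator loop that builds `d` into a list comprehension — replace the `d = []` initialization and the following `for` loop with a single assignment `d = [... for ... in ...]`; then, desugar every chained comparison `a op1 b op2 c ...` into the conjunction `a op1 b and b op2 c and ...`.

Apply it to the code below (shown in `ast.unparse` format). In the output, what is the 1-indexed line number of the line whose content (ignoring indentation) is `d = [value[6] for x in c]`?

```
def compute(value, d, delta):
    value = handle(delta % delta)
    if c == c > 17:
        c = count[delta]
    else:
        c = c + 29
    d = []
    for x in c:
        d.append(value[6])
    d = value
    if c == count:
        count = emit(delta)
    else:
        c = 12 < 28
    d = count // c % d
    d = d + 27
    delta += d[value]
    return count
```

Transformed code:
def compute(value, d, delta):
    value = handle(delta % delta)
    if c == c and c > 17:
        c = count[delta]
    else:
        c = c + 29
    d = [value[6] for x in c]
    d = value
    if c == count:
        count = emit(delta)
    else:
        c = 12 < 28
    d = count // c % d
    d = d + 27
    delta += d[value]
    return count

7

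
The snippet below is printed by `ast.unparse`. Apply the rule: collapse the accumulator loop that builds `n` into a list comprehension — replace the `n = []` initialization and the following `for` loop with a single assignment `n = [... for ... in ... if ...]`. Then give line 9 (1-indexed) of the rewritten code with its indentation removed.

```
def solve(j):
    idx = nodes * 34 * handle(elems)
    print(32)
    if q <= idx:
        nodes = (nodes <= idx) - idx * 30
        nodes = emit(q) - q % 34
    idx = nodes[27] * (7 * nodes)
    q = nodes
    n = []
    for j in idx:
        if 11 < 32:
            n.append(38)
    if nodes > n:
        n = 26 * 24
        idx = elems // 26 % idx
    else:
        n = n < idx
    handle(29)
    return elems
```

n = [38 for j in idx if 11 < 32]

Transformed code:
def solve(j):
    idx = nodes * 34 * handle(elems)
    print(32)
    if q <= idx:
        nodes = (nodes <= idx) - idx * 30
        nodes = emit(q) - q % 34
    idx = nodes[27] * (7 * nodes)
    q = nodes
    n = [38 for j in idx if 11 < 32]
    if nodes > n:
        n = 26 * 24
        idx = elems // 26 % idx
    else:
        n = n < idx
    handle(29)
    return elems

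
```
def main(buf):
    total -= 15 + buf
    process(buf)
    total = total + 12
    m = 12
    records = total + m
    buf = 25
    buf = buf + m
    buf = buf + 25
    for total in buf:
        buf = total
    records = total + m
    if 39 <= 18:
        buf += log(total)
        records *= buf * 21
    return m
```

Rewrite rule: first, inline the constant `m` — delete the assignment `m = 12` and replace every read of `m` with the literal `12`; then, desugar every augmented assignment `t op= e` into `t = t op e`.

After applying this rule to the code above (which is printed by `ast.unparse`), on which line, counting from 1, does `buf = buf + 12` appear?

Transformed code:
def main(buf):
    total = total - (15 + buf)
    process(buf)
    total = total + 12
    records = total + 12
    buf = 25
    buf = buf + 12
    buf = buf + 25
    for total in buf:
        buf = total
    records = total + 12
    if 39 <= 18:
        buf = buf + log(total)
        records = records * (buf * 21)
    return 12

7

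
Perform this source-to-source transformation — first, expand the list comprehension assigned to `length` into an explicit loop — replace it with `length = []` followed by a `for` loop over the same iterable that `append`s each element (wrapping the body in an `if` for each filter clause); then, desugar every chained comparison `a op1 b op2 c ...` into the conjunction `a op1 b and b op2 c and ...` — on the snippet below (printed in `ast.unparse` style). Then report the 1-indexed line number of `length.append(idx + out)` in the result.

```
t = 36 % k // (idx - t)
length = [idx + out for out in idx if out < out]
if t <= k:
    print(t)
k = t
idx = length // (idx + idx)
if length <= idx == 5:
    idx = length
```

5

Transformed code:
t = 36 % k // (idx - t)
length = []
for out in idx:
    if out < out:
        length.append(idx + out)
if t <= k:
    print(t)
k = t
idx = length // (idx + idx)
if length <= idx and idx == 5:
    idx = length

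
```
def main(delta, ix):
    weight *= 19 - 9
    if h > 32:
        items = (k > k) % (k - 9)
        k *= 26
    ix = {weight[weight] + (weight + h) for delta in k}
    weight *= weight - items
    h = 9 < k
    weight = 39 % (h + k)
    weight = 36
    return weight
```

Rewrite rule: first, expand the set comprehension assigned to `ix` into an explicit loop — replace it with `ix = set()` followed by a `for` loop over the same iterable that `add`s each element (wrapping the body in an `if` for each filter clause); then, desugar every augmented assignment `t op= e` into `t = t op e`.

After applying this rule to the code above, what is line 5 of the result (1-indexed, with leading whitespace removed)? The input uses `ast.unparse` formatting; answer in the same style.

Transformed code:
def main(delta, ix):
    weight = weight * (19 - 9)
    if h > 32:
        items = (k > k) % (k - 9)
        k = k * 26
    ix = set()
    for delta in k:
        ix.add(weight[weight] + (weight + h))
    weight = weight * (weight - items)
    h = 9 < k
    weight = 39 % (h + k)
    weight = 36
    return weight

k = k * 26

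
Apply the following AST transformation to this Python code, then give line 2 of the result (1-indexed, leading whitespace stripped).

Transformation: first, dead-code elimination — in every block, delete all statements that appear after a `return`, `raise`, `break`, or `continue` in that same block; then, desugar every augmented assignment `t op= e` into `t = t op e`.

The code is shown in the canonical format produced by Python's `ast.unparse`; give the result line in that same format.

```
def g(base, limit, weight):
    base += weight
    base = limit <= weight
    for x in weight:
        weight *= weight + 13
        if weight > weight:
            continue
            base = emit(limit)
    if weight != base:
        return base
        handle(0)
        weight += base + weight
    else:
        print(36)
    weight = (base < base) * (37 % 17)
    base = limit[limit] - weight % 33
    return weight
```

Transformed code:
def g(base, limit, weight):
    base = base + weight
    base = limit <= weight
    for x in weight:
        weight = weight * (weight + 13)
        if weight > weight:
            continue
    if weight != base:
        return base
    else:
        print(36)
    weight = (base < base) * (37 % 17)
    base = limit[limit] - weight % 33
    return weight

base = base + weight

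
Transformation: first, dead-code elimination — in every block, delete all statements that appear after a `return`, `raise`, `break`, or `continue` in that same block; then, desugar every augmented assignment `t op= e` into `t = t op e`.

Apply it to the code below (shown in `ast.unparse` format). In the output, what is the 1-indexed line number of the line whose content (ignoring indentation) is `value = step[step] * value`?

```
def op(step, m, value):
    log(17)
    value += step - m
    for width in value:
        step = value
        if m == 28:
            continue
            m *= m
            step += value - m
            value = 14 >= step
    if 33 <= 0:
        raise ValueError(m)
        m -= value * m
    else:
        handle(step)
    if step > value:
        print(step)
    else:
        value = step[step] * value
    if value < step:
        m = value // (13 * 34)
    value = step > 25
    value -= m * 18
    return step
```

Transformed code:
def op(step, m, value):
    log(17)
    value = value + (step - m)
    for width in value:
        step = value
        if m == 28:
            continue
    if 33 <= 0:
        raise ValueError(m)
    else:
        handle(step)
    if step > value:
        print(step)
    else:
        value = step[step] * value
    if value < step:
        m = value // (13 * 34)
    value = step > 25
    value = value - m * 18
    return step

15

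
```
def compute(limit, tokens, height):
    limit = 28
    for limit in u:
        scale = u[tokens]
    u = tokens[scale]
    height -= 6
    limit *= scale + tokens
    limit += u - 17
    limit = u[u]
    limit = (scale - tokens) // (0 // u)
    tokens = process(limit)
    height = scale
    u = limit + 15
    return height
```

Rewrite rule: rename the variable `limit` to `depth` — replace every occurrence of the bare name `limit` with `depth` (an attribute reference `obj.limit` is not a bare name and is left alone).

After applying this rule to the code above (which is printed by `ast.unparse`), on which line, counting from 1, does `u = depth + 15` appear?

13

Transformed code:
def compute(depth, tokens, height):
    depth = 28
    for depth in u:
        scale = u[tokens]
    u = tokens[scale]
    height -= 6
    depth *= scale + tokens
    depth += u - 17
    depth = u[u]
    depth = (scale - tokens) // (0 // u)
    tokens = process(depth)
    height = scale
    u = depth + 15
    return height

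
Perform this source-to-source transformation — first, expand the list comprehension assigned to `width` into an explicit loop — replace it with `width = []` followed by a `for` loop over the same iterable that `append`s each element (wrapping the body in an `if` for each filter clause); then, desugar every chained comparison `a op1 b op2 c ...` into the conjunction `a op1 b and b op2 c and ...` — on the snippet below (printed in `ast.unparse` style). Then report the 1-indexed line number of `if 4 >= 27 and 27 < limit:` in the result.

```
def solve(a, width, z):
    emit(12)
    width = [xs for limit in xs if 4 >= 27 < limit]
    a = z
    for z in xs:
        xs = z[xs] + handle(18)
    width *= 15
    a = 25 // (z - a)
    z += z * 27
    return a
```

Transformed code:
def solve(a, width, z):
    emit(12)
    width = []
    for limit in xs:
        if 4 >= 27 and 27 < limit:
            width.append(xs)
    a = z
    for z in xs:
        xs = z[xs] + handle(18)
    width *= 15
    a = 25 // (z - a)
    z += z * 27
    return a

5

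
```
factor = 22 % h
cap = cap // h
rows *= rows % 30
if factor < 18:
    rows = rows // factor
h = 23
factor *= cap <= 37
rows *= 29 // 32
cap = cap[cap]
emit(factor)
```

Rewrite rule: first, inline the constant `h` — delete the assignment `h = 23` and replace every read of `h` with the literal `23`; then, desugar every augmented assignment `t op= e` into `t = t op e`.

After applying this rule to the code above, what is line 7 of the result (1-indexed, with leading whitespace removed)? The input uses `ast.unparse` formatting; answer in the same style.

Transformed code:
factor = 22 % 23
cap = cap // 23
rows = rows * (rows % 30)
if factor < 18:
    rows = rows // factor
factor = factor * (cap <= 37)
rows = rows * (29 // 32)
cap = cap[cap]
emit(factor)

rows = rows * (29 // 32)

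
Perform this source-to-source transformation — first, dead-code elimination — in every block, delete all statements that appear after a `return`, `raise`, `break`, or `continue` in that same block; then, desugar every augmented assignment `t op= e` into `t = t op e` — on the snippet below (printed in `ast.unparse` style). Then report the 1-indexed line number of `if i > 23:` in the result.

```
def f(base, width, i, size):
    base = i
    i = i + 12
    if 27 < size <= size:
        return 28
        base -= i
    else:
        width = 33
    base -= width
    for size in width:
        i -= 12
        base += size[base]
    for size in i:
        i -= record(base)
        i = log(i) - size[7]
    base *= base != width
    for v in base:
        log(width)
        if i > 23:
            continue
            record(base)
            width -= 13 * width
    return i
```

18

Transformed code:
def f(base, width, i, size):
    base = i
    i = i + 12
    if 27 < size <= size:
        return 28
    else:
        width = 33
    base = base - width
    for size in width:
        i = i - 12
        base = base + size[base]
    for size in i:
        i = i - record(base)
        i = log(i) - size[7]
    base = base * (base != width)
    for v in base:
        log(width)
        if i > 23:
            continue
    return i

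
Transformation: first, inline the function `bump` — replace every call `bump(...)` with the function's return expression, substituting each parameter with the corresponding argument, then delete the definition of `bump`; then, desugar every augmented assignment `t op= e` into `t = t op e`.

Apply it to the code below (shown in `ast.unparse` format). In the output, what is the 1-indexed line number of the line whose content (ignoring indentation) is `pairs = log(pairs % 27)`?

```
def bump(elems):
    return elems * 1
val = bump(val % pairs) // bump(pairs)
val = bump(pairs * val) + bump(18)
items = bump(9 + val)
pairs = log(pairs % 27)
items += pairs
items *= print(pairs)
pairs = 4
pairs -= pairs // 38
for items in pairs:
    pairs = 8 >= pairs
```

Transformed code:
val = val % pairs * 1 // (pairs * 1)
val = pairs * val * 1 + 18 * 1
items = (9 + val) * 1
pairs = log(pairs % 27)
items = items + pairs
items = items * print(pairs)
pairs = 4
pairs = pairs - pairs // 38
for items in pairs:
    pairs = 8 >= pairs

4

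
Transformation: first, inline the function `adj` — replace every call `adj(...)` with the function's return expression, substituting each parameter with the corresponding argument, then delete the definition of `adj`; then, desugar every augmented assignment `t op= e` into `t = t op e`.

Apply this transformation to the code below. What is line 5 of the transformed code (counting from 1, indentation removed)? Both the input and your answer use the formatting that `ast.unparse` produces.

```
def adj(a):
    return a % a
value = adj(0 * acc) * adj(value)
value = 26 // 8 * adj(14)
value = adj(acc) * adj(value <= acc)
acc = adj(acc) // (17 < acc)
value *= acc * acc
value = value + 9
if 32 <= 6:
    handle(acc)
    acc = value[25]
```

value = value * (acc * acc)

Transformed code:
value = 0 * acc % (0 * acc) * (value % value)
value = 26 // 8 * (14 % 14)
value = acc % acc * ((value <= acc) % (value <= acc))
acc = acc % acc // (17 < acc)
value = value * (acc * acc)
value = value + 9
if 32 <= 6:
    handle(acc)
    acc = value[25]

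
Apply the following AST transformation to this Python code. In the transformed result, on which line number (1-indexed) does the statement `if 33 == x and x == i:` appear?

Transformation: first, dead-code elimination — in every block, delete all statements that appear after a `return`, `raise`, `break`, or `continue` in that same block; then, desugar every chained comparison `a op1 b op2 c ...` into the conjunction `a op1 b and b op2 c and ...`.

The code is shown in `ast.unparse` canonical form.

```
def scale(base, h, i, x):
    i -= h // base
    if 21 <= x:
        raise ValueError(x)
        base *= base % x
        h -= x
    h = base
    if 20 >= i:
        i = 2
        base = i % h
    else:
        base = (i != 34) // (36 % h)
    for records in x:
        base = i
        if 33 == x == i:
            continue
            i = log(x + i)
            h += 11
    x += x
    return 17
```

Transformed code:
def scale(base, h, i, x):
    i -= h // base
    if 21 <= x:
        raise ValueError(x)
    h = base
    if 20 >= i:
        i = 2
        base = i % h
    else:
        base = (i != 34) // (36 % h)
    for records in x:
        base = i
        if 33 == x and x == i:
            continue
    x += x
    return 17

13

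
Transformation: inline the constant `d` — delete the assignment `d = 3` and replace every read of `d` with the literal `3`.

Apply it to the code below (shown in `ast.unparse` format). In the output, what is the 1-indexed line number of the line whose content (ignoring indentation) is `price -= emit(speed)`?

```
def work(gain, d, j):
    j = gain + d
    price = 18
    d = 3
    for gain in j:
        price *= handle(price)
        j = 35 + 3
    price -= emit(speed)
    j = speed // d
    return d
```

Transformed code:
def work(gain, d, j):
    j = gain + 3
    price = 18
    for gain in j:
        price *= handle(price)
        j = 35 + 3
    price -= emit(speed)
    j = speed // 3
    return 3

7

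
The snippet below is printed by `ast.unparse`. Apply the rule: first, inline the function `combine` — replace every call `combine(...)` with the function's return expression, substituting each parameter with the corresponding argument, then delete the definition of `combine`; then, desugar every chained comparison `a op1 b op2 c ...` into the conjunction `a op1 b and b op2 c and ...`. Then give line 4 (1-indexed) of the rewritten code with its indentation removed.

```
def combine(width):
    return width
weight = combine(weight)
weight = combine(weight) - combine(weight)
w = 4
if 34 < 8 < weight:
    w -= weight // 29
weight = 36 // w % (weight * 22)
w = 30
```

Transformed code:
weight = weight
weight = weight - weight
w = 4
if 34 < 8 and 8 < weight:
    w -= weight // 29
weight = 36 // w % (weight * 22)
w = 30

if 34 < 8 and 8 < weight:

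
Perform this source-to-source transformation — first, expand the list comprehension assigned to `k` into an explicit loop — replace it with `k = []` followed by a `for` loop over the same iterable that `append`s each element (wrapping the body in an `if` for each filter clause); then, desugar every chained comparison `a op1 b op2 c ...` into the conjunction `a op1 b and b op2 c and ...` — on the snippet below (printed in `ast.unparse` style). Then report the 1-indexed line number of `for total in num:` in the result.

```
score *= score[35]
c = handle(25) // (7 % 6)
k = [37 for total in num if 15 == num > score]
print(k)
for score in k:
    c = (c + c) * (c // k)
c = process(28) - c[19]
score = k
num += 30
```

Transformed code:
score *= score[35]
c = handle(25) // (7 % 6)
k = []
for total in num:
    if 15 == num and num > score:
        k.append(37)
print(k)
for score in k:
    c = (c + c) * (c // k)
c = process(28) - c[19]
score = k
num += 30

4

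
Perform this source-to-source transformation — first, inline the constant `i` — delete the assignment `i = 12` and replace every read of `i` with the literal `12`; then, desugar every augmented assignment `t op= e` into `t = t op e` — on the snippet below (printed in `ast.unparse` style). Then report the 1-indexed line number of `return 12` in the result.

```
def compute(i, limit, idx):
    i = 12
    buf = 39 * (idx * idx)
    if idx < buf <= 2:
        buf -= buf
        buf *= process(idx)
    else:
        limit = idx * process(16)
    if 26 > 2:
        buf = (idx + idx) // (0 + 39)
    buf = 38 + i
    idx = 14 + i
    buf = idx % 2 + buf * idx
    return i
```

Transformed code:
def compute(i, limit, idx):
    buf = 39 * (idx * idx)
    if idx < buf <= 2:
        buf = buf - buf
        buf = buf * process(idx)
    else:
        limit = idx * process(16)
    if 26 > 2:
        buf = (idx + idx) // (0 + 39)
    buf = 38 + 12
    idx = 14 + 12
    buf = idx % 2 + buf * idx
    return 12

13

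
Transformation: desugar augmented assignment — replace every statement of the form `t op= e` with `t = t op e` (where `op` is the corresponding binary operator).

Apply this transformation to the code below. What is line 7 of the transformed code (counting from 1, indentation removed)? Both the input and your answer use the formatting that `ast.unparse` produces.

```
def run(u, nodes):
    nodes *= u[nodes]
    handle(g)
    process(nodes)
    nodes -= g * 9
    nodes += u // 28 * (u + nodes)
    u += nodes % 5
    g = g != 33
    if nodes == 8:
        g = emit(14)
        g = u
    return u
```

Transformed code:
def run(u, nodes):
    nodes = nodes * u[nodes]
    handle(g)
    process(nodes)
    nodes = nodes - g * 9
    nodes = nodes + u // 28 * (u + nodes)
    u = u + nodes % 5
    g = g != 33
    if nodes == 8:
        g = emit(14)
        g = u
    return u

u = u + nodes % 5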